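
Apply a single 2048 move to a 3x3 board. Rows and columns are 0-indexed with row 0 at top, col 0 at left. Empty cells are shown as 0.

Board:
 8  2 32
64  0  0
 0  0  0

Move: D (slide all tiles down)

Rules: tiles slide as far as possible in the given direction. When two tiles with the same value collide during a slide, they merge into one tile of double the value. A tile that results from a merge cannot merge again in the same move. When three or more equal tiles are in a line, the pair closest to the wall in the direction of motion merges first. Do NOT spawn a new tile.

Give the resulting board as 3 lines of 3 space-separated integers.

Slide down:
col 0: [8, 64, 0] -> [0, 8, 64]
col 1: [2, 0, 0] -> [0, 0, 2]
col 2: [32, 0, 0] -> [0, 0, 32]

Answer:  0  0  0
 8  0  0
64  2 32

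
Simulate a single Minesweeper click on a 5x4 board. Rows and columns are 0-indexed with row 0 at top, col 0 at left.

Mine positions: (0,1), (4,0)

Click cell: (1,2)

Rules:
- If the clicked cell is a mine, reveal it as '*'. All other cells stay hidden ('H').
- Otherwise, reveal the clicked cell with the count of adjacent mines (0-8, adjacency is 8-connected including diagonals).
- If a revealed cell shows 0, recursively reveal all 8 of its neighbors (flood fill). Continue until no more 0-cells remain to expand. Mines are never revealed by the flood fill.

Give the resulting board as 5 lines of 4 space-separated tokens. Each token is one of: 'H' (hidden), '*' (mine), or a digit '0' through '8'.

H H H H
H H 1 H
H H H H
H H H H
H H H H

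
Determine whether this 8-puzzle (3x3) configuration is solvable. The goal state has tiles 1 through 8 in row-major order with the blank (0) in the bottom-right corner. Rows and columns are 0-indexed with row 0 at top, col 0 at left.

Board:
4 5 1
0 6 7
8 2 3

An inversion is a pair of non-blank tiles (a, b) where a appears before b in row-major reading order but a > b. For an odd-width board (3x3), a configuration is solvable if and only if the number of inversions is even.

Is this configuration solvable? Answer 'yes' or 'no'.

Answer: yes

Derivation:
Inversions (pairs i<j in row-major order where tile[i] > tile[j] > 0): 12
12 is even, so the puzzle is solvable.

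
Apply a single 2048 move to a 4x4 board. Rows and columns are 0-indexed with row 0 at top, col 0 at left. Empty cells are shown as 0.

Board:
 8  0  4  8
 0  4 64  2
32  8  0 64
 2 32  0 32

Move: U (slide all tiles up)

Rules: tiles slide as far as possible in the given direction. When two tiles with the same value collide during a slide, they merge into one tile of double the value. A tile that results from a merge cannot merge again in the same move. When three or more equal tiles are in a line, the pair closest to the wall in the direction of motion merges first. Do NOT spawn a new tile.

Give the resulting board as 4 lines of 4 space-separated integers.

Slide up:
col 0: [8, 0, 32, 2] -> [8, 32, 2, 0]
col 1: [0, 4, 8, 32] -> [4, 8, 32, 0]
col 2: [4, 64, 0, 0] -> [4, 64, 0, 0]
col 3: [8, 2, 64, 32] -> [8, 2, 64, 32]

Answer:  8  4  4  8
32  8 64  2
 2 32  0 64
 0  0  0 32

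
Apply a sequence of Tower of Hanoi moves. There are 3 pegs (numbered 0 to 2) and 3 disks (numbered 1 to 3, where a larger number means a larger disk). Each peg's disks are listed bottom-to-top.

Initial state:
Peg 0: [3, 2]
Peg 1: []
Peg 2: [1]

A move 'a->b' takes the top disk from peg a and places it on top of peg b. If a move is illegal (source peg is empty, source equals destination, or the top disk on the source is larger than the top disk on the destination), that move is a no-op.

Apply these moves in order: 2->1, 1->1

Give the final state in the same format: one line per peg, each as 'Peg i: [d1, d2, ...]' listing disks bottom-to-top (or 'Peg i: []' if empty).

After move 1 (2->1):
Peg 0: [3, 2]
Peg 1: [1]
Peg 2: []

After move 2 (1->1):
Peg 0: [3, 2]
Peg 1: [1]
Peg 2: []

Answer: Peg 0: [3, 2]
Peg 1: [1]
Peg 2: []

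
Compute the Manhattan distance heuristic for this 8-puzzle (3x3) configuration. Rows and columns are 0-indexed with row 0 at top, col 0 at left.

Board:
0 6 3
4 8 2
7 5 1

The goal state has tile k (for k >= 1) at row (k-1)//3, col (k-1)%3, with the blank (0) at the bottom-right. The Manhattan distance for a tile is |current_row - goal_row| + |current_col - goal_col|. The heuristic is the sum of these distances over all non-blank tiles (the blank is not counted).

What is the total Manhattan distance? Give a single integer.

Tile 6: (0,1)->(1,2) = 2
Tile 3: (0,2)->(0,2) = 0
Tile 4: (1,0)->(1,0) = 0
Tile 8: (1,1)->(2,1) = 1
Tile 2: (1,2)->(0,1) = 2
Tile 7: (2,0)->(2,0) = 0
Tile 5: (2,1)->(1,1) = 1
Tile 1: (2,2)->(0,0) = 4
Sum: 2 + 0 + 0 + 1 + 2 + 0 + 1 + 4 = 10

Answer: 10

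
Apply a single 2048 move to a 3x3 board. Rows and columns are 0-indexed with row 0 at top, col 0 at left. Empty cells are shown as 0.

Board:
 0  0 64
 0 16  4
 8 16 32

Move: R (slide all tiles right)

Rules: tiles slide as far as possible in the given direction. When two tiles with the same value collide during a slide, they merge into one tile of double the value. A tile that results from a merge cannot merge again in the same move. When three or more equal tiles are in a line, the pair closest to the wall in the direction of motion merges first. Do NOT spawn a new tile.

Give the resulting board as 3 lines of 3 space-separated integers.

Slide right:
row 0: [0, 0, 64] -> [0, 0, 64]
row 1: [0, 16, 4] -> [0, 16, 4]
row 2: [8, 16, 32] -> [8, 16, 32]

Answer:  0  0 64
 0 16  4
 8 16 32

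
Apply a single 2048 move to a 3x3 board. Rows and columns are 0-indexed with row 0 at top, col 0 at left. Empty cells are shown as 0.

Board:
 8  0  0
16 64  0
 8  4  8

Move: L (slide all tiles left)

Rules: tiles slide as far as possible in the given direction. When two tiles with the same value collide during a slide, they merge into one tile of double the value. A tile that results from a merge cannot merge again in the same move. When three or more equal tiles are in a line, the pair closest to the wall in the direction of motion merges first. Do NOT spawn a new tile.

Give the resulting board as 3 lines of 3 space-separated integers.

Answer:  8  0  0
16 64  0
 8  4  8

Derivation:
Slide left:
row 0: [8, 0, 0] -> [8, 0, 0]
row 1: [16, 64, 0] -> [16, 64, 0]
row 2: [8, 4, 8] -> [8, 4, 8]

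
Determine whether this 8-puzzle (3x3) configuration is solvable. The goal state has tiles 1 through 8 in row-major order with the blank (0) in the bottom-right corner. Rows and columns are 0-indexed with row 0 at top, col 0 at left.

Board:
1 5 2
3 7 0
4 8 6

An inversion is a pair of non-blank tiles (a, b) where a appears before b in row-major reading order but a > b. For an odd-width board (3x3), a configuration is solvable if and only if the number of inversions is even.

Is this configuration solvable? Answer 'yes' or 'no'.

Answer: yes

Derivation:
Inversions (pairs i<j in row-major order where tile[i] > tile[j] > 0): 6
6 is even, so the puzzle is solvable.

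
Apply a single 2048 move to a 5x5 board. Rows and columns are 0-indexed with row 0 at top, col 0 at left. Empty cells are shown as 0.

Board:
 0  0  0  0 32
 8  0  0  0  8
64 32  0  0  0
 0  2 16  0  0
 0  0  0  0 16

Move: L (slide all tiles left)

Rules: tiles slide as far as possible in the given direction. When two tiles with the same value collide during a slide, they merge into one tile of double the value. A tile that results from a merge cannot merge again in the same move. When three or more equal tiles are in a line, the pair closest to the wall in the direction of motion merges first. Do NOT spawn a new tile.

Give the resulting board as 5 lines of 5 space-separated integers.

Answer: 32  0  0  0  0
16  0  0  0  0
64 32  0  0  0
 2 16  0  0  0
16  0  0  0  0

Derivation:
Slide left:
row 0: [0, 0, 0, 0, 32] -> [32, 0, 0, 0, 0]
row 1: [8, 0, 0, 0, 8] -> [16, 0, 0, 0, 0]
row 2: [64, 32, 0, 0, 0] -> [64, 32, 0, 0, 0]
row 3: [0, 2, 16, 0, 0] -> [2, 16, 0, 0, 0]
row 4: [0, 0, 0, 0, 16] -> [16, 0, 0, 0, 0]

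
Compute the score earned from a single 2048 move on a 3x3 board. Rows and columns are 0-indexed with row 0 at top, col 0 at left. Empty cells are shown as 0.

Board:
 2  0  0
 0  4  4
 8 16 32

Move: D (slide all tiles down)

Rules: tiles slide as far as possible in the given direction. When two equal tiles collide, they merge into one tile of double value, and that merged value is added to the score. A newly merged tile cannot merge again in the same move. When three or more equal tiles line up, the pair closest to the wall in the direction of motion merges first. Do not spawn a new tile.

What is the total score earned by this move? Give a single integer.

Answer: 0

Derivation:
Slide down:
col 0: [2, 0, 8] -> [0, 2, 8]  score +0 (running 0)
col 1: [0, 4, 16] -> [0, 4, 16]  score +0 (running 0)
col 2: [0, 4, 32] -> [0, 4, 32]  score +0 (running 0)
Board after move:
 0  0  0
 2  4  4
 8 16 32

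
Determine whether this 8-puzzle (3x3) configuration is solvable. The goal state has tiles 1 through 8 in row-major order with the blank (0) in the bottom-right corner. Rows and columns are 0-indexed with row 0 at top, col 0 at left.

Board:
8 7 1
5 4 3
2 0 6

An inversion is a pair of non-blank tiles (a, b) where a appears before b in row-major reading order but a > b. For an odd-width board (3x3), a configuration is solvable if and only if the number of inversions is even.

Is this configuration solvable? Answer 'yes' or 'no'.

Inversions (pairs i<j in row-major order where tile[i] > tile[j] > 0): 19
19 is odd, so the puzzle is not solvable.

Answer: no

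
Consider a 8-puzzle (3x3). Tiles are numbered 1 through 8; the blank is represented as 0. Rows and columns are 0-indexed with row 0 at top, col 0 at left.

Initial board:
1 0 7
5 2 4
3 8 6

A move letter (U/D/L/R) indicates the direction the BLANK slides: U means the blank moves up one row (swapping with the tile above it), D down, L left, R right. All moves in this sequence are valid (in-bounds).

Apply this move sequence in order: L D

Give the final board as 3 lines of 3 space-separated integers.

After move 1 (L):
0 1 7
5 2 4
3 8 6

After move 2 (D):
5 1 7
0 2 4
3 8 6

Answer: 5 1 7
0 2 4
3 8 6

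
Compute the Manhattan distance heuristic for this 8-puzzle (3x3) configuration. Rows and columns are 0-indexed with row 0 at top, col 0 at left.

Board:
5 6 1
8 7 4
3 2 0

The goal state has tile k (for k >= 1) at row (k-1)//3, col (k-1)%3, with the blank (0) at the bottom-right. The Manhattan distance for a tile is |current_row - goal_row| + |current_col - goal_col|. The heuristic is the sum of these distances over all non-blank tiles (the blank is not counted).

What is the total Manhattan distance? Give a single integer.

Answer: 18

Derivation:
Tile 5: (0,0)->(1,1) = 2
Tile 6: (0,1)->(1,2) = 2
Tile 1: (0,2)->(0,0) = 2
Tile 8: (1,0)->(2,1) = 2
Tile 7: (1,1)->(2,0) = 2
Tile 4: (1,2)->(1,0) = 2
Tile 3: (2,0)->(0,2) = 4
Tile 2: (2,1)->(0,1) = 2
Sum: 2 + 2 + 2 + 2 + 2 + 2 + 4 + 2 = 18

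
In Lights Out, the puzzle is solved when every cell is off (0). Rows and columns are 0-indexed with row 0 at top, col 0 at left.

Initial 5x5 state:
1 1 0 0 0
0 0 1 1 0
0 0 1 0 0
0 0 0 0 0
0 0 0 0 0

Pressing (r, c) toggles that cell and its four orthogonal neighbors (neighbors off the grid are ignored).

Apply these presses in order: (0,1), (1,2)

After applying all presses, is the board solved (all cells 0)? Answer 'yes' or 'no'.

Answer: yes

Derivation:
After press 1 at (0,1):
0 0 1 0 0
0 1 1 1 0
0 0 1 0 0
0 0 0 0 0
0 0 0 0 0

After press 2 at (1,2):
0 0 0 0 0
0 0 0 0 0
0 0 0 0 0
0 0 0 0 0
0 0 0 0 0

Lights still on: 0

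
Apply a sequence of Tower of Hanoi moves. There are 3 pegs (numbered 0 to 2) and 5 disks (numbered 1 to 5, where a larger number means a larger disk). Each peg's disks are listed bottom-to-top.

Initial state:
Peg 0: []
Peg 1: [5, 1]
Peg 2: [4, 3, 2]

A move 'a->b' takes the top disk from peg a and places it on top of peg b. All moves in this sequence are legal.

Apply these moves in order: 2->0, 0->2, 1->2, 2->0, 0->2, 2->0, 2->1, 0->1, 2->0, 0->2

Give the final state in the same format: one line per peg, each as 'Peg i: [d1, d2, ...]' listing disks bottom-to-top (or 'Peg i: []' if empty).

After move 1 (2->0):
Peg 0: [2]
Peg 1: [5, 1]
Peg 2: [4, 3]

After move 2 (0->2):
Peg 0: []
Peg 1: [5, 1]
Peg 2: [4, 3, 2]

After move 3 (1->2):
Peg 0: []
Peg 1: [5]
Peg 2: [4, 3, 2, 1]

After move 4 (2->0):
Peg 0: [1]
Peg 1: [5]
Peg 2: [4, 3, 2]

After move 5 (0->2):
Peg 0: []
Peg 1: [5]
Peg 2: [4, 3, 2, 1]

After move 6 (2->0):
Peg 0: [1]
Peg 1: [5]
Peg 2: [4, 3, 2]

After move 7 (2->1):
Peg 0: [1]
Peg 1: [5, 2]
Peg 2: [4, 3]

After move 8 (0->1):
Peg 0: []
Peg 1: [5, 2, 1]
Peg 2: [4, 3]

After move 9 (2->0):
Peg 0: [3]
Peg 1: [5, 2, 1]
Peg 2: [4]

After move 10 (0->2):
Peg 0: []
Peg 1: [5, 2, 1]
Peg 2: [4, 3]

Answer: Peg 0: []
Peg 1: [5, 2, 1]
Peg 2: [4, 3]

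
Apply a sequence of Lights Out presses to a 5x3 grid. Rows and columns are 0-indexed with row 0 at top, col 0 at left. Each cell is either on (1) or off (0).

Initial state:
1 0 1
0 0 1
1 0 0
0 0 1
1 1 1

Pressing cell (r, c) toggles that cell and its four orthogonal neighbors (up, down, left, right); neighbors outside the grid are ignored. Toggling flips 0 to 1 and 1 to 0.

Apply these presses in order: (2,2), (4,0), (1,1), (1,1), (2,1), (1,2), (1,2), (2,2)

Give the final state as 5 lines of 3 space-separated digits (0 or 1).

Answer: 1 0 1
0 1 1
0 1 1
1 1 1
0 0 1

Derivation:
After press 1 at (2,2):
1 0 1
0 0 0
1 1 1
0 0 0
1 1 1

After press 2 at (4,0):
1 0 1
0 0 0
1 1 1
1 0 0
0 0 1

After press 3 at (1,1):
1 1 1
1 1 1
1 0 1
1 0 0
0 0 1

After press 4 at (1,1):
1 0 1
0 0 0
1 1 1
1 0 0
0 0 1

After press 5 at (2,1):
1 0 1
0 1 0
0 0 0
1 1 0
0 0 1

After press 6 at (1,2):
1 0 0
0 0 1
0 0 1
1 1 0
0 0 1

After press 7 at (1,2):
1 0 1
0 1 0
0 0 0
1 1 0
0 0 1

After press 8 at (2,2):
1 0 1
0 1 1
0 1 1
1 1 1
0 0 1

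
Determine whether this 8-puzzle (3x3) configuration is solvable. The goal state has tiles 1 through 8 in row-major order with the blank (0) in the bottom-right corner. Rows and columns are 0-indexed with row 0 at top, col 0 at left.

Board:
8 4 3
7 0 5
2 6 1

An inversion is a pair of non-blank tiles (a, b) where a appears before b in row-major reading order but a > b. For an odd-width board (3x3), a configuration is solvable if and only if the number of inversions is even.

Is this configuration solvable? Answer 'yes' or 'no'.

Inversions (pairs i<j in row-major order where tile[i] > tile[j] > 0): 20
20 is even, so the puzzle is solvable.

Answer: yes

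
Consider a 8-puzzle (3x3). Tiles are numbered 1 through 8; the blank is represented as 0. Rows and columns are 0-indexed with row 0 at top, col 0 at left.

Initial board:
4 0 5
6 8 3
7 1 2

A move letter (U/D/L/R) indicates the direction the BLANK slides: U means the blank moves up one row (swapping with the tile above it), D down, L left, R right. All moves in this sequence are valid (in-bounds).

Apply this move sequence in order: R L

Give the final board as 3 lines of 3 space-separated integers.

After move 1 (R):
4 5 0
6 8 3
7 1 2

After move 2 (L):
4 0 5
6 8 3
7 1 2

Answer: 4 0 5
6 8 3
7 1 2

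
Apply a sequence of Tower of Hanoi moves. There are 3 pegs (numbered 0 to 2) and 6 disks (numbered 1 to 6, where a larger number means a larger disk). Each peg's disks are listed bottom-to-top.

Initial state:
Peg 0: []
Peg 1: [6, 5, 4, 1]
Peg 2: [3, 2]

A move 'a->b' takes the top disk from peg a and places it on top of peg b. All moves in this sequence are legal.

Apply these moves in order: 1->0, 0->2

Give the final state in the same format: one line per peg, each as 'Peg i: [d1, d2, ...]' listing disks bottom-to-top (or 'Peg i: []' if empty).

After move 1 (1->0):
Peg 0: [1]
Peg 1: [6, 5, 4]
Peg 2: [3, 2]

After move 2 (0->2):
Peg 0: []
Peg 1: [6, 5, 4]
Peg 2: [3, 2, 1]

Answer: Peg 0: []
Peg 1: [6, 5, 4]
Peg 2: [3, 2, 1]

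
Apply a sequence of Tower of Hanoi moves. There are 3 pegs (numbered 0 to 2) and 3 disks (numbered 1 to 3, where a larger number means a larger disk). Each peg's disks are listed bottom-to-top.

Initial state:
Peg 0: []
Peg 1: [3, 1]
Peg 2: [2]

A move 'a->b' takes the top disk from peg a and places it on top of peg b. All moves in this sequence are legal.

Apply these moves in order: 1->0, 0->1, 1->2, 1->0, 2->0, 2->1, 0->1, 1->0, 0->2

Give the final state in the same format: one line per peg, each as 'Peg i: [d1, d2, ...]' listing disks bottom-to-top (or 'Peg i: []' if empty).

Answer: Peg 0: [3]
Peg 1: [2]
Peg 2: [1]

Derivation:
After move 1 (1->0):
Peg 0: [1]
Peg 1: [3]
Peg 2: [2]

After move 2 (0->1):
Peg 0: []
Peg 1: [3, 1]
Peg 2: [2]

After move 3 (1->2):
Peg 0: []
Peg 1: [3]
Peg 2: [2, 1]

After move 4 (1->0):
Peg 0: [3]
Peg 1: []
Peg 2: [2, 1]

After move 5 (2->0):
Peg 0: [3, 1]
Peg 1: []
Peg 2: [2]

After move 6 (2->1):
Peg 0: [3, 1]
Peg 1: [2]
Peg 2: []

After move 7 (0->1):
Peg 0: [3]
Peg 1: [2, 1]
Peg 2: []

After move 8 (1->0):
Peg 0: [3, 1]
Peg 1: [2]
Peg 2: []

After move 9 (0->2):
Peg 0: [3]
Peg 1: [2]
Peg 2: [1]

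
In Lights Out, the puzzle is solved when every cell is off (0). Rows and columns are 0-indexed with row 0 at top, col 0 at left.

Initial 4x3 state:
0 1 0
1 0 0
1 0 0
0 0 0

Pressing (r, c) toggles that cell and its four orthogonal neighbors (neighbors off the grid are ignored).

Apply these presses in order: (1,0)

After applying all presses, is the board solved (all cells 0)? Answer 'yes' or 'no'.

Answer: no

Derivation:
After press 1 at (1,0):
1 1 0
0 1 0
0 0 0
0 0 0

Lights still on: 3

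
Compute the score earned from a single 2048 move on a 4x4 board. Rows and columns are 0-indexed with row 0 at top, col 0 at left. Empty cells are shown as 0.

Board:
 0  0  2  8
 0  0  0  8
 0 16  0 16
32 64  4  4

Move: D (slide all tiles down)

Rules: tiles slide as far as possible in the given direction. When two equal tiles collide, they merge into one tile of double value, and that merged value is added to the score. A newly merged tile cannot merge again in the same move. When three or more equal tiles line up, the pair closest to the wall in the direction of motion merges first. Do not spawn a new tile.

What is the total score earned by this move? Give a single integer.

Slide down:
col 0: [0, 0, 0, 32] -> [0, 0, 0, 32]  score +0 (running 0)
col 1: [0, 0, 16, 64] -> [0, 0, 16, 64]  score +0 (running 0)
col 2: [2, 0, 0, 4] -> [0, 0, 2, 4]  score +0 (running 0)
col 3: [8, 8, 16, 4] -> [0, 16, 16, 4]  score +16 (running 16)
Board after move:
 0  0  0  0
 0  0  0 16
 0 16  2 16
32 64  4  4

Answer: 16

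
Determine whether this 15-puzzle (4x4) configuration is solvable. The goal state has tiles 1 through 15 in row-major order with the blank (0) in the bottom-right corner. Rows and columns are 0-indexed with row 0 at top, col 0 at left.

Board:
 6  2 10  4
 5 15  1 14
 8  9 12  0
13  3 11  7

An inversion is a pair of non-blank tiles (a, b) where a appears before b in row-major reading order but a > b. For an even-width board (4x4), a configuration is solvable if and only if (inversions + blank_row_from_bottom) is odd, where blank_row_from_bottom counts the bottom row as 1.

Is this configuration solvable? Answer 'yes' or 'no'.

Answer: no

Derivation:
Inversions: 44
Blank is in row 2 (0-indexed from top), which is row 2 counting from the bottom (bottom = 1).
44 + 2 = 46, which is even, so the puzzle is not solvable.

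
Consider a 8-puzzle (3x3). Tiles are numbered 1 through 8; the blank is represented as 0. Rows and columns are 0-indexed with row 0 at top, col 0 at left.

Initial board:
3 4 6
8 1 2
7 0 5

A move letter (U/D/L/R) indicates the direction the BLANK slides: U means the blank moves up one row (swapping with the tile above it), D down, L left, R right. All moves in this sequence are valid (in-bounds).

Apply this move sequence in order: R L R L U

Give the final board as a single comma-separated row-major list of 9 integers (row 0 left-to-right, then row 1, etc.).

Answer: 3, 4, 6, 8, 0, 2, 7, 1, 5

Derivation:
After move 1 (R):
3 4 6
8 1 2
7 5 0

After move 2 (L):
3 4 6
8 1 2
7 0 5

After move 3 (R):
3 4 6
8 1 2
7 5 0

After move 4 (L):
3 4 6
8 1 2
7 0 5

After move 5 (U):
3 4 6
8 0 2
7 1 5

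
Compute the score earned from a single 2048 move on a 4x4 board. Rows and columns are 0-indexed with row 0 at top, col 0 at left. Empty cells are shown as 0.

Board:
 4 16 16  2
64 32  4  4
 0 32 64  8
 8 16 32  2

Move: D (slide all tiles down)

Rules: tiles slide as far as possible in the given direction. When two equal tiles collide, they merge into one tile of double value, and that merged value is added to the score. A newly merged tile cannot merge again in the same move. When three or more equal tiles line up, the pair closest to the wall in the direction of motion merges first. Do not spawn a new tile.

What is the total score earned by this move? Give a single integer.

Slide down:
col 0: [4, 64, 0, 8] -> [0, 4, 64, 8]  score +0 (running 0)
col 1: [16, 32, 32, 16] -> [0, 16, 64, 16]  score +64 (running 64)
col 2: [16, 4, 64, 32] -> [16, 4, 64, 32]  score +0 (running 64)
col 3: [2, 4, 8, 2] -> [2, 4, 8, 2]  score +0 (running 64)
Board after move:
 0  0 16  2
 4 16  4  4
64 64 64  8
 8 16 32  2

Answer: 64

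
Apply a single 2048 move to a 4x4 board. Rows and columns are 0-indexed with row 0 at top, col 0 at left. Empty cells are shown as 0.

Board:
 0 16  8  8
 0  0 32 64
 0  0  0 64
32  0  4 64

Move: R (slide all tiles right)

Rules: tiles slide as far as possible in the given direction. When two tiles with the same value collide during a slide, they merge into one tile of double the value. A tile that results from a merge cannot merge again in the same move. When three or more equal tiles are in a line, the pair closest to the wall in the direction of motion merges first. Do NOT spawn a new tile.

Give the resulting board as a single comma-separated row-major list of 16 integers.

Slide right:
row 0: [0, 16, 8, 8] -> [0, 0, 16, 16]
row 1: [0, 0, 32, 64] -> [0, 0, 32, 64]
row 2: [0, 0, 0, 64] -> [0, 0, 0, 64]
row 3: [32, 0, 4, 64] -> [0, 32, 4, 64]

Answer: 0, 0, 16, 16, 0, 0, 32, 64, 0, 0, 0, 64, 0, 32, 4, 64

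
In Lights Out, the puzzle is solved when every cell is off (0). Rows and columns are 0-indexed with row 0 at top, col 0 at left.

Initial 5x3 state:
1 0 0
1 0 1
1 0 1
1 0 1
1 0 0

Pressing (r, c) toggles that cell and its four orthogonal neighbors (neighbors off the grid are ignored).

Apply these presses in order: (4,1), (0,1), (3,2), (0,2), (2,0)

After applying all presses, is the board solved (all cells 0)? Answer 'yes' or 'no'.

After press 1 at (4,1):
1 0 0
1 0 1
1 0 1
1 1 1
0 1 1

After press 2 at (0,1):
0 1 1
1 1 1
1 0 1
1 1 1
0 1 1

After press 3 at (3,2):
0 1 1
1 1 1
1 0 0
1 0 0
0 1 0

After press 4 at (0,2):
0 0 0
1 1 0
1 0 0
1 0 0
0 1 0

After press 5 at (2,0):
0 0 0
0 1 0
0 1 0
0 0 0
0 1 0

Lights still on: 3

Answer: no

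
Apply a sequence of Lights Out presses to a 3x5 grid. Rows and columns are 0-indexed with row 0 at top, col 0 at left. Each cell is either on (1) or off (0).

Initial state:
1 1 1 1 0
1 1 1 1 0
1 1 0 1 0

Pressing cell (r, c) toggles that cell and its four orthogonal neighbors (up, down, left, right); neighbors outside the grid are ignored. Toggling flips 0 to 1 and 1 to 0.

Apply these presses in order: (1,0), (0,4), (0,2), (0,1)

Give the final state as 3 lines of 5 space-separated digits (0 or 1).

After press 1 at (1,0):
0 1 1 1 0
0 0 1 1 0
0 1 0 1 0

After press 2 at (0,4):
0 1 1 0 1
0 0 1 1 1
0 1 0 1 0

After press 3 at (0,2):
0 0 0 1 1
0 0 0 1 1
0 1 0 1 0

After press 4 at (0,1):
1 1 1 1 1
0 1 0 1 1
0 1 0 1 0

Answer: 1 1 1 1 1
0 1 0 1 1
0 1 0 1 0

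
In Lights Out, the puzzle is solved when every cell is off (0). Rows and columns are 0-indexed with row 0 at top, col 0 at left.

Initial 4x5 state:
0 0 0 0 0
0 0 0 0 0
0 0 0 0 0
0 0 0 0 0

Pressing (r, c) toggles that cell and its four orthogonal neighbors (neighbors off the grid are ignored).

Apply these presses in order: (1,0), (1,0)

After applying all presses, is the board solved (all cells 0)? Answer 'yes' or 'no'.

After press 1 at (1,0):
1 0 0 0 0
1 1 0 0 0
1 0 0 0 0
0 0 0 0 0

After press 2 at (1,0):
0 0 0 0 0
0 0 0 0 0
0 0 0 0 0
0 0 0 0 0

Lights still on: 0

Answer: yes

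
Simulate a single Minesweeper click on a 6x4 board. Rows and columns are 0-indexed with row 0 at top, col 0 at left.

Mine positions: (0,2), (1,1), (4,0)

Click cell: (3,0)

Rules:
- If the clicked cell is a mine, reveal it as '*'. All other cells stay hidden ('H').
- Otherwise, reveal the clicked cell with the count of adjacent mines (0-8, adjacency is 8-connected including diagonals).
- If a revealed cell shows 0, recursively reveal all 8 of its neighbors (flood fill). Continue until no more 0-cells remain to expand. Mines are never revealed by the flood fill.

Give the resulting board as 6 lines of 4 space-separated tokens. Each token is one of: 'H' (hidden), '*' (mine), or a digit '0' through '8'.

H H H H
H H H H
H H H H
1 H H H
H H H H
H H H H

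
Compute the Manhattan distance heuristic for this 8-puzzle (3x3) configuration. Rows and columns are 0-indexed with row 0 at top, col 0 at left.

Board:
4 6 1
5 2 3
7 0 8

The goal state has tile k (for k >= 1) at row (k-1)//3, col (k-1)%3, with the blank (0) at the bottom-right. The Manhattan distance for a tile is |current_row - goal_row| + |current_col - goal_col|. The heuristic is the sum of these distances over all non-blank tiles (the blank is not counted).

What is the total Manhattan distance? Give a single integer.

Answer: 9

Derivation:
Tile 4: (0,0)->(1,0) = 1
Tile 6: (0,1)->(1,2) = 2
Tile 1: (0,2)->(0,0) = 2
Tile 5: (1,0)->(1,1) = 1
Tile 2: (1,1)->(0,1) = 1
Tile 3: (1,2)->(0,2) = 1
Tile 7: (2,0)->(2,0) = 0
Tile 8: (2,2)->(2,1) = 1
Sum: 1 + 2 + 2 + 1 + 1 + 1 + 0 + 1 = 9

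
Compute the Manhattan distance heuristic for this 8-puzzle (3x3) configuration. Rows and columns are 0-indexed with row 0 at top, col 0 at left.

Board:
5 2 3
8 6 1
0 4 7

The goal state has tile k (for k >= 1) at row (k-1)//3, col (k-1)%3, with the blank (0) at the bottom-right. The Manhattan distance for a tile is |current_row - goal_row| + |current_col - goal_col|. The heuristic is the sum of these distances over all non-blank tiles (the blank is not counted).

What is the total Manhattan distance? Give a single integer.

Tile 5: (0,0)->(1,1) = 2
Tile 2: (0,1)->(0,1) = 0
Tile 3: (0,2)->(0,2) = 0
Tile 8: (1,0)->(2,1) = 2
Tile 6: (1,1)->(1,2) = 1
Tile 1: (1,2)->(0,0) = 3
Tile 4: (2,1)->(1,0) = 2
Tile 7: (2,2)->(2,0) = 2
Sum: 2 + 0 + 0 + 2 + 1 + 3 + 2 + 2 = 12

Answer: 12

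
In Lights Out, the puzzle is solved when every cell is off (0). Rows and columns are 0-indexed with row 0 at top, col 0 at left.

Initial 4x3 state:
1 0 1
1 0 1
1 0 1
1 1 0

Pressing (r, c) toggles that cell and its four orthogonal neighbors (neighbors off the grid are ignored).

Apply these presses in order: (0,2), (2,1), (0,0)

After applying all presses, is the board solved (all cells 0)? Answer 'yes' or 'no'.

Answer: no

Derivation:
After press 1 at (0,2):
1 1 0
1 0 0
1 0 1
1 1 0

After press 2 at (2,1):
1 1 0
1 1 0
0 1 0
1 0 0

After press 3 at (0,0):
0 0 0
0 1 0
0 1 0
1 0 0

Lights still on: 3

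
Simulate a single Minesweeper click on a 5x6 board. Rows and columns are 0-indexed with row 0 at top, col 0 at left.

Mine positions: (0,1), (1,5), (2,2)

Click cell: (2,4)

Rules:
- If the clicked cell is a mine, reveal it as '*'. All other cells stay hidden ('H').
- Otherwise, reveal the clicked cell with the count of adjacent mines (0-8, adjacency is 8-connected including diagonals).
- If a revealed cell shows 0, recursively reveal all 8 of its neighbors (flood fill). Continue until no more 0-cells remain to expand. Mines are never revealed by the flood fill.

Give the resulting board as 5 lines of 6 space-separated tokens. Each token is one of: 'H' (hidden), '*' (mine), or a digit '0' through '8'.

H H H H H H
H H H H H H
H H H H 1 H
H H H H H H
H H H H H H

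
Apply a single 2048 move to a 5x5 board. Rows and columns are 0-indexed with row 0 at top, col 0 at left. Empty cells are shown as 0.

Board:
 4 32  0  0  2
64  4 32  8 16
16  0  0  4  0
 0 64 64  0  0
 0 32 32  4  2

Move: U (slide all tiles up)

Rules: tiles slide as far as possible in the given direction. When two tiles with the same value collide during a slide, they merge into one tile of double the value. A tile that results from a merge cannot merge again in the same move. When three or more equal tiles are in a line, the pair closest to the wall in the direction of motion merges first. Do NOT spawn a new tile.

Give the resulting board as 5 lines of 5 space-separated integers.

Slide up:
col 0: [4, 64, 16, 0, 0] -> [4, 64, 16, 0, 0]
col 1: [32, 4, 0, 64, 32] -> [32, 4, 64, 32, 0]
col 2: [0, 32, 0, 64, 32] -> [32, 64, 32, 0, 0]
col 3: [0, 8, 4, 0, 4] -> [8, 8, 0, 0, 0]
col 4: [2, 16, 0, 0, 2] -> [2, 16, 2, 0, 0]

Answer:  4 32 32  8  2
64  4 64  8 16
16 64 32  0  2
 0 32  0  0  0
 0  0  0  0  0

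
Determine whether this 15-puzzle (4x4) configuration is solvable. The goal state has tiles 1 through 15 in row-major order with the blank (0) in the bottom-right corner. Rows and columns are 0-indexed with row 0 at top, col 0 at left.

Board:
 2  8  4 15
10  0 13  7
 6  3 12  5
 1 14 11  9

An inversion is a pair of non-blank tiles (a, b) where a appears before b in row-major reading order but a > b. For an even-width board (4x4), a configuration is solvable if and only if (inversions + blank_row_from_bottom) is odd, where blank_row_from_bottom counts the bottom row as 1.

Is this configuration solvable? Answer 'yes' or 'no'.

Inversions: 50
Blank is in row 1 (0-indexed from top), which is row 3 counting from the bottom (bottom = 1).
50 + 3 = 53, which is odd, so the puzzle is solvable.

Answer: yes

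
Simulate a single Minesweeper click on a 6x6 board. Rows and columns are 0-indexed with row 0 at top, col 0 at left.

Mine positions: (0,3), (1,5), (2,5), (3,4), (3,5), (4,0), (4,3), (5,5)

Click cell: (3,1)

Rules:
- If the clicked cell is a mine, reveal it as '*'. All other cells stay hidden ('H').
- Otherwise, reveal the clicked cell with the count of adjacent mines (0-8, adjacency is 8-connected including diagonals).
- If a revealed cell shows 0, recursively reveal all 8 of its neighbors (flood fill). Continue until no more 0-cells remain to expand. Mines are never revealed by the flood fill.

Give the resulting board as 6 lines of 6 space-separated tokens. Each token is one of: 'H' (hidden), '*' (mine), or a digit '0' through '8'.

H H H H H H
H H H H H H
H H H H H H
H 1 H H H H
H H H H H H
H H H H H H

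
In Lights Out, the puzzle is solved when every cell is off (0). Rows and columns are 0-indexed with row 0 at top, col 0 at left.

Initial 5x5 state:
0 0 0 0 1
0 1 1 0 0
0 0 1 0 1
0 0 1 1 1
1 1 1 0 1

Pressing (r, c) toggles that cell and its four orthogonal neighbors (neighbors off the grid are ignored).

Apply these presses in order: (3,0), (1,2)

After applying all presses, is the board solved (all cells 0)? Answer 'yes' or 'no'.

Answer: no

Derivation:
After press 1 at (3,0):
0 0 0 0 1
0 1 1 0 0
1 0 1 0 1
1 1 1 1 1
0 1 1 0 1

After press 2 at (1,2):
0 0 1 0 1
0 0 0 1 0
1 0 0 0 1
1 1 1 1 1
0 1 1 0 1

Lights still on: 13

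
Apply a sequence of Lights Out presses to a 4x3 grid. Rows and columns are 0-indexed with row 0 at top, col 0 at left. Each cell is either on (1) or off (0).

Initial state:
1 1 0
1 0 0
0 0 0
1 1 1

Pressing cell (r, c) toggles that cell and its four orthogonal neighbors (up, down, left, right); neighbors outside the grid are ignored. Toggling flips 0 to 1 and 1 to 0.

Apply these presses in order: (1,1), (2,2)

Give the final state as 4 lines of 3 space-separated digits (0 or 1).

Answer: 1 0 0
0 1 0
0 0 1
1 1 0

Derivation:
After press 1 at (1,1):
1 0 0
0 1 1
0 1 0
1 1 1

After press 2 at (2,2):
1 0 0
0 1 0
0 0 1
1 1 0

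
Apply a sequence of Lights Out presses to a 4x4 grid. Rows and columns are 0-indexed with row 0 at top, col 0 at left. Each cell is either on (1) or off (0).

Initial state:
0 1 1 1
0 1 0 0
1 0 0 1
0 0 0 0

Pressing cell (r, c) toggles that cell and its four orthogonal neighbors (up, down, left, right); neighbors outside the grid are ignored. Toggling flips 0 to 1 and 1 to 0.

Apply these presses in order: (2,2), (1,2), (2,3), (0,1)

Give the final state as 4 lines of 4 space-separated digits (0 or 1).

Answer: 1 0 1 1
0 1 0 0
1 1 1 1
0 0 1 1

Derivation:
After press 1 at (2,2):
0 1 1 1
0 1 1 0
1 1 1 0
0 0 1 0

After press 2 at (1,2):
0 1 0 1
0 0 0 1
1 1 0 0
0 0 1 0

After press 3 at (2,3):
0 1 0 1
0 0 0 0
1 1 1 1
0 0 1 1

After press 4 at (0,1):
1 0 1 1
0 1 0 0
1 1 1 1
0 0 1 1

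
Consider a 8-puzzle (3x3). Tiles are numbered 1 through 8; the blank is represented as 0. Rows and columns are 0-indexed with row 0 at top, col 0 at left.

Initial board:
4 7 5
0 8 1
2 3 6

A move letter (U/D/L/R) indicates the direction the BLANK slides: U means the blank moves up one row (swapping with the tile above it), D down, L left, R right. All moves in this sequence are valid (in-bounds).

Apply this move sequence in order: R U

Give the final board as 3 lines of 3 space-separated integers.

After move 1 (R):
4 7 5
8 0 1
2 3 6

After move 2 (U):
4 0 5
8 7 1
2 3 6

Answer: 4 0 5
8 7 1
2 3 6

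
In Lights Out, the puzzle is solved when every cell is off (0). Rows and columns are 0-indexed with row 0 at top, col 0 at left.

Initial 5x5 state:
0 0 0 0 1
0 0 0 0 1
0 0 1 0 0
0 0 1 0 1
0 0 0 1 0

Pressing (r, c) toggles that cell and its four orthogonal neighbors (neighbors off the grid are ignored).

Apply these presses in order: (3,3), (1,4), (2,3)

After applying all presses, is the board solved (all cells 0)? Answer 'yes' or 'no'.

Answer: yes

Derivation:
After press 1 at (3,3):
0 0 0 0 1
0 0 0 0 1
0 0 1 1 0
0 0 0 1 0
0 0 0 0 0

After press 2 at (1,4):
0 0 0 0 0
0 0 0 1 0
0 0 1 1 1
0 0 0 1 0
0 0 0 0 0

After press 3 at (2,3):
0 0 0 0 0
0 0 0 0 0
0 0 0 0 0
0 0 0 0 0
0 0 0 0 0

Lights still on: 0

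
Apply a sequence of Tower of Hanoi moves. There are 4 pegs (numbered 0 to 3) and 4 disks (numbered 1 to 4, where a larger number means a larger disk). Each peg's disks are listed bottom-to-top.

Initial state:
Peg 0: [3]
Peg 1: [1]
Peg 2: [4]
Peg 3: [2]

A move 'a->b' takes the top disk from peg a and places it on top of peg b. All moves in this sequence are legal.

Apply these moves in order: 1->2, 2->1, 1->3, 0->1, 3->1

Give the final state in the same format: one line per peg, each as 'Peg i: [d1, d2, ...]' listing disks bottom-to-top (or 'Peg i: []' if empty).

Answer: Peg 0: []
Peg 1: [3, 1]
Peg 2: [4]
Peg 3: [2]

Derivation:
After move 1 (1->2):
Peg 0: [3]
Peg 1: []
Peg 2: [4, 1]
Peg 3: [2]

After move 2 (2->1):
Peg 0: [3]
Peg 1: [1]
Peg 2: [4]
Peg 3: [2]

After move 3 (1->3):
Peg 0: [3]
Peg 1: []
Peg 2: [4]
Peg 3: [2, 1]

After move 4 (0->1):
Peg 0: []
Peg 1: [3]
Peg 2: [4]
Peg 3: [2, 1]

After move 5 (3->1):
Peg 0: []
Peg 1: [3, 1]
Peg 2: [4]
Peg 3: [2]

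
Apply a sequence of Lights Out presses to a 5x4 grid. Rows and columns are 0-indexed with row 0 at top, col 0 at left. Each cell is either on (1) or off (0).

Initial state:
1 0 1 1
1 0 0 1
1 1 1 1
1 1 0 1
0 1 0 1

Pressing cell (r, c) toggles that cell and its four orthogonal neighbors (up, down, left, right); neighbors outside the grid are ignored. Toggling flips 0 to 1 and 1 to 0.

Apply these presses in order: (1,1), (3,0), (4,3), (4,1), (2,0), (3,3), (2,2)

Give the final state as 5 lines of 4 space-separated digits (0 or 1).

After press 1 at (1,1):
1 1 1 1
0 1 1 1
1 0 1 1
1 1 0 1
0 1 0 1

After press 2 at (3,0):
1 1 1 1
0 1 1 1
0 0 1 1
0 0 0 1
1 1 0 1

After press 3 at (4,3):
1 1 1 1
0 1 1 1
0 0 1 1
0 0 0 0
1 1 1 0

After press 4 at (4,1):
1 1 1 1
0 1 1 1
0 0 1 1
0 1 0 0
0 0 0 0

After press 5 at (2,0):
1 1 1 1
1 1 1 1
1 1 1 1
1 1 0 0
0 0 0 0

After press 6 at (3,3):
1 1 1 1
1 1 1 1
1 1 1 0
1 1 1 1
0 0 0 1

After press 7 at (2,2):
1 1 1 1
1 1 0 1
1 0 0 1
1 1 0 1
0 0 0 1

Answer: 1 1 1 1
1 1 0 1
1 0 0 1
1 1 0 1
0 0 0 1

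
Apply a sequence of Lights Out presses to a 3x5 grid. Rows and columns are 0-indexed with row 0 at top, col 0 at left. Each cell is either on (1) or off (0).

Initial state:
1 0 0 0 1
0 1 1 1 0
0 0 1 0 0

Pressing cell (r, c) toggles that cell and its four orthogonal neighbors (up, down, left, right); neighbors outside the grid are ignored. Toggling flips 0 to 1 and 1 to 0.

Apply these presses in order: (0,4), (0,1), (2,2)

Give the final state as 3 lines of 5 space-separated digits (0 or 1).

After press 1 at (0,4):
1 0 0 1 0
0 1 1 1 1
0 0 1 0 0

After press 2 at (0,1):
0 1 1 1 0
0 0 1 1 1
0 0 1 0 0

After press 3 at (2,2):
0 1 1 1 0
0 0 0 1 1
0 1 0 1 0

Answer: 0 1 1 1 0
0 0 0 1 1
0 1 0 1 0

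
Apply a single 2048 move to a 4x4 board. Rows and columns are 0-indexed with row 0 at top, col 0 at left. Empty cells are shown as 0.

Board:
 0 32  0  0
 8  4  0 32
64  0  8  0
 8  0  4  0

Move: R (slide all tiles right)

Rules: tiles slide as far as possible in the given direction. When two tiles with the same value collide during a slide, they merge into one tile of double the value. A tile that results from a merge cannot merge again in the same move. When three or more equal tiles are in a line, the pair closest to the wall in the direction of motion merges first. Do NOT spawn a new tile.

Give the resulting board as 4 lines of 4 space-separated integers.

Answer:  0  0  0 32
 0  8  4 32
 0  0 64  8
 0  0  8  4

Derivation:
Slide right:
row 0: [0, 32, 0, 0] -> [0, 0, 0, 32]
row 1: [8, 4, 0, 32] -> [0, 8, 4, 32]
row 2: [64, 0, 8, 0] -> [0, 0, 64, 8]
row 3: [8, 0, 4, 0] -> [0, 0, 8, 4]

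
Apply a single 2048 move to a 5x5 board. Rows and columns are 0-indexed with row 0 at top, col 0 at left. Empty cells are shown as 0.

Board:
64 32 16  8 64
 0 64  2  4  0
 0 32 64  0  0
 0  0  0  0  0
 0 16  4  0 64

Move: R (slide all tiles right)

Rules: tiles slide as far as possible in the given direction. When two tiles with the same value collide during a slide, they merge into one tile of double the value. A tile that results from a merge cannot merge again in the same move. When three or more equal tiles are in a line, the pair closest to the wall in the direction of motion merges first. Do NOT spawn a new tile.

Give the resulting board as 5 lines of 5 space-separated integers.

Slide right:
row 0: [64, 32, 16, 8, 64] -> [64, 32, 16, 8, 64]
row 1: [0, 64, 2, 4, 0] -> [0, 0, 64, 2, 4]
row 2: [0, 32, 64, 0, 0] -> [0, 0, 0, 32, 64]
row 3: [0, 0, 0, 0, 0] -> [0, 0, 0, 0, 0]
row 4: [0, 16, 4, 0, 64] -> [0, 0, 16, 4, 64]

Answer: 64 32 16  8 64
 0  0 64  2  4
 0  0  0 32 64
 0  0  0  0  0
 0  0 16  4 64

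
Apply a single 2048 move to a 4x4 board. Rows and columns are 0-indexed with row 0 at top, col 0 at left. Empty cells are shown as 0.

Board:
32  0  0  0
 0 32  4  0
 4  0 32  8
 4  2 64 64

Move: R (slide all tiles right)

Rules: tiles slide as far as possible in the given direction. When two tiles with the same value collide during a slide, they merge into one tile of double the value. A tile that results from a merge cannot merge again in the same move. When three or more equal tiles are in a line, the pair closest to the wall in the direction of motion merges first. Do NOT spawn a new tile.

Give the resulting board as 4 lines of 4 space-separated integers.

Slide right:
row 0: [32, 0, 0, 0] -> [0, 0, 0, 32]
row 1: [0, 32, 4, 0] -> [0, 0, 32, 4]
row 2: [4, 0, 32, 8] -> [0, 4, 32, 8]
row 3: [4, 2, 64, 64] -> [0, 4, 2, 128]

Answer:   0   0   0  32
  0   0  32   4
  0   4  32   8
  0   4   2 128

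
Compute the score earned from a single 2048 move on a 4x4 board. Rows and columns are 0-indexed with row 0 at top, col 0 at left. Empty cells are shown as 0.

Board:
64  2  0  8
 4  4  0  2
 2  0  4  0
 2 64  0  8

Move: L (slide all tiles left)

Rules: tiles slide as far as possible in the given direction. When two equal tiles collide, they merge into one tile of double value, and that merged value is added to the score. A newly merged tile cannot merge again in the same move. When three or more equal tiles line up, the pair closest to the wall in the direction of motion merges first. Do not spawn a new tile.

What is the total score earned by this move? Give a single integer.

Slide left:
row 0: [64, 2, 0, 8] -> [64, 2, 8, 0]  score +0 (running 0)
row 1: [4, 4, 0, 2] -> [8, 2, 0, 0]  score +8 (running 8)
row 2: [2, 0, 4, 0] -> [2, 4, 0, 0]  score +0 (running 8)
row 3: [2, 64, 0, 8] -> [2, 64, 8, 0]  score +0 (running 8)
Board after move:
64  2  8  0
 8  2  0  0
 2  4  0  0
 2 64  8  0

Answer: 8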